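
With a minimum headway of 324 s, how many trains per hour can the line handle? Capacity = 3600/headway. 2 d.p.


Capacity = 3600 / headway
Capacity = 3600 / 324
Capacity = 11.11 trains/hour

11.11


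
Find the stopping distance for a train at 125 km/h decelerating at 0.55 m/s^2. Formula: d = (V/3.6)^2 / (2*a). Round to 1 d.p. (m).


Convert speed: V = 125 / 3.6 = 34.7222 m/s
V^2 = 1205.6327
d = 1205.6327 / (2 * 0.55)
d = 1205.6327 / 1.1
d = 1096.0 m

1096.0


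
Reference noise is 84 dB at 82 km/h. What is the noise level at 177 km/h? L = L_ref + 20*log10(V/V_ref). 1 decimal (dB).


V/V_ref = 177 / 82 = 2.158537
log10(2.158537) = 0.334159
20 * 0.334159 = 6.6832
L = 84 + 6.6832 = 90.7 dB

90.7


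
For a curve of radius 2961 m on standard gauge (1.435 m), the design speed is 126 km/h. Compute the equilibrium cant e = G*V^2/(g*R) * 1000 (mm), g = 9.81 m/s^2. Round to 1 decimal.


Convert speed: V = 126 / 3.6 = 35.0 m/s
Apply formula: e = 1.435 * 35.0^2 / (9.81 * 2961)
e = 1.435 * 1225.0 / 29047.41
e = 0.060517 m = 60.5 mm

60.5


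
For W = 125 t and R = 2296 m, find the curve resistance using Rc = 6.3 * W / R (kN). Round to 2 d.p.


Rc = 6.3 * W / R
Rc = 6.3 * 125 / 2296
Rc = 787.5 / 2296
Rc = 0.34 kN

0.34


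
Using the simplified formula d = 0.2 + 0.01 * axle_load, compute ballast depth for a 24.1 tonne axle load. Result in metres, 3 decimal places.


d = 0.2 + 0.01 * 24.1
d = 0.2 + 0.241
d = 0.441 m

0.441


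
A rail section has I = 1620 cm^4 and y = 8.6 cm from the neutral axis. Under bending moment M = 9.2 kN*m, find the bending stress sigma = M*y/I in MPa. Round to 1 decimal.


Convert units:
M = 9.2 kN*m = 9200000 N*mm
y = 8.6 cm = 86 mm
I = 1620 cm^4 = 16200000 mm^4
sigma = 9200000 * 86 / 16200000
sigma = 48.8 MPa

48.8


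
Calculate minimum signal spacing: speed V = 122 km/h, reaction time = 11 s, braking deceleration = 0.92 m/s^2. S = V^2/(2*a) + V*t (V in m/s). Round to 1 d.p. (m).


V = 122 / 3.6 = 33.8889 m/s
Braking distance = 33.8889^2 / (2*0.92) = 624.1613 m
Sighting distance = 33.8889 * 11 = 372.7778 m
S = 624.1613 + 372.7778 = 996.9 m

996.9


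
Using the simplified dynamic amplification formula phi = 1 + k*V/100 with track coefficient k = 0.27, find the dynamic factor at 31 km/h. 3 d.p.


phi = 1 + k * V / 100
phi = 1 + 0.27 * 31 / 100
phi = 1 + 0.0837
phi = 1.084

1.084


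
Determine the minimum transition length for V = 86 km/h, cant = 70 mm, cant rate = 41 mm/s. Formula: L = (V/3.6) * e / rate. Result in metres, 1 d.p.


Convert speed: V = 86 / 3.6 = 23.8889 m/s
L = 23.8889 * 70 / 41
L = 1672.2222 / 41
L = 40.8 m

40.8


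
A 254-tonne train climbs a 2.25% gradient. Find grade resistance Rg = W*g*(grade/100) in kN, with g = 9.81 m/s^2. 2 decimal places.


Rg = W * 9.81 * grade / 100
Rg = 254 * 9.81 * 2.25 / 100
Rg = 2491.74 * 0.0225
Rg = 56.06 kN

56.06


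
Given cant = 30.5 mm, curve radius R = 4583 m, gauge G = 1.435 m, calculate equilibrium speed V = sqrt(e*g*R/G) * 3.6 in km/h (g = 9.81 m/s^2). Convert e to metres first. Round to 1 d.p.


Convert cant: e = 30.5 mm = 0.0305 m
V_ms = sqrt(0.0305 * 9.81 * 4583 / 1.435)
V_ms = sqrt(955.579453) = 30.9124 m/s
V = 30.9124 * 3.6 = 111.3 km/h

111.3


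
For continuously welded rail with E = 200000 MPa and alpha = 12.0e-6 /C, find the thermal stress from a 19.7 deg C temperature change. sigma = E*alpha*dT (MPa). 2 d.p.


sigma = E * alpha * dT
sigma = 200000 * 12.0e-6 * 19.7
sigma = 2.4 * 19.7
sigma = 47.28 MPa

47.28


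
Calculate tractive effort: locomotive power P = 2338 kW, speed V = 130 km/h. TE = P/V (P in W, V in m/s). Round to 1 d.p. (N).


Convert: P = 2338 kW = 2338000 W
V = 130 / 3.6 = 36.1111 m/s
TE = 2338000 / 36.1111
TE = 64744.6 N

64744.6


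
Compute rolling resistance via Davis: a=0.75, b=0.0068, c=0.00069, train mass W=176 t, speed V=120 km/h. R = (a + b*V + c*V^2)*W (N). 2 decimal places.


b*V = 0.0068 * 120 = 0.816
c*V^2 = 0.00069 * 14400 = 9.936
R_per_t = 0.75 + 0.816 + 9.936 = 11.502 N/t
R_total = 11.502 * 176 = 2024.35 N

2024.35


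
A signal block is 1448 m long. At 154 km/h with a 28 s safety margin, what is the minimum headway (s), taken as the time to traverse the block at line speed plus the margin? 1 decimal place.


V = 154 / 3.6 = 42.7778 m/s
Block traversal time = 1448 / 42.7778 = 33.8494 s
Headway = 33.8494 + 28
Headway = 61.8 s

61.8


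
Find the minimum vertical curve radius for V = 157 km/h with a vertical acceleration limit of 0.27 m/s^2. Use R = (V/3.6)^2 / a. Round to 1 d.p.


Convert speed: V = 157 / 3.6 = 43.6111 m/s
V^2 = 1901.929 m^2/s^2
R_v = 1901.929 / 0.27
R_v = 7044.2 m

7044.2


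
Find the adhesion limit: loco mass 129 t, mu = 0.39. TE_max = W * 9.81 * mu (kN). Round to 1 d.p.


TE_max = W * g * mu
TE_max = 129 * 9.81 * 0.39
TE_max = 1265.49 * 0.39
TE_max = 493.5 kN

493.5


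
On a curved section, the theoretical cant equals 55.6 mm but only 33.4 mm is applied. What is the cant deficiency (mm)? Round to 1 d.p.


Cant deficiency = equilibrium cant - actual cant
CD = 55.6 - 33.4
CD = 22.2 mm

22.2


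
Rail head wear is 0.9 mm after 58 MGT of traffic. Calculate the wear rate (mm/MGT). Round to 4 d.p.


Wear rate = total wear / cumulative tonnage
Rate = 0.9 / 58
Rate = 0.0155 mm/MGT

0.0155


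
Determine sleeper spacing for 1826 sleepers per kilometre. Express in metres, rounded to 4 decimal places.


Spacing = 1000 m / number of sleepers
Spacing = 1000 / 1826
Spacing = 0.5476 m

0.5476


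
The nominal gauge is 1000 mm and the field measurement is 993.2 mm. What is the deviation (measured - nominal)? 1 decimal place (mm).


Deviation = measured - nominal
Deviation = 993.2 - 1000
Deviation = -6.8 mm

-6.8


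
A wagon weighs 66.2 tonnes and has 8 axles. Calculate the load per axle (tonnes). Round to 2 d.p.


Load per axle = total weight / number of axles
Load = 66.2 / 8
Load = 8.28 tonnes

8.28


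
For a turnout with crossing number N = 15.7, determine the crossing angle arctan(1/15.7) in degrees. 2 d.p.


1/N = 1/15.7 = 0.063694
angle = arctan(0.063694) = 0.063608 rad
angle = 0.063608 * 180/pi = 3.64 degrees

3.64


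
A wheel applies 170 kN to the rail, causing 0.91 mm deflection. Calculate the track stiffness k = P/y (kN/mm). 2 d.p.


Track stiffness k = P / y
k = 170 / 0.91
k = 186.81 kN/mm

186.81


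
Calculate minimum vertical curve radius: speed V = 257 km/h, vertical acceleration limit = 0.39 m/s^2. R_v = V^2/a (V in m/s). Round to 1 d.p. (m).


Convert speed: V = 257 / 3.6 = 71.3889 m/s
V^2 = 5096.3735 m^2/s^2
R_v = 5096.3735 / 0.39
R_v = 13067.6 m

13067.6


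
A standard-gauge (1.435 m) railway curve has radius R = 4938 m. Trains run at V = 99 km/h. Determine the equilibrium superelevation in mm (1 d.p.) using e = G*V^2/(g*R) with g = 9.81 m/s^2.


Convert speed: V = 99 / 3.6 = 27.5 m/s
Apply formula: e = 1.435 * 27.5^2 / (9.81 * 4938)
e = 1.435 * 756.25 / 48441.78
e = 0.022403 m = 22.4 mm

22.4


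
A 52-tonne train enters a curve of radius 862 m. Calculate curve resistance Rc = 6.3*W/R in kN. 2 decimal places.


Rc = 6.3 * W / R
Rc = 6.3 * 52 / 862
Rc = 327.6 / 862
Rc = 0.38 kN

0.38


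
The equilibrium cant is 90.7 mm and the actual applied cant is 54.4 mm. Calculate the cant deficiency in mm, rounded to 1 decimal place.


Cant deficiency = equilibrium cant - actual cant
CD = 90.7 - 54.4
CD = 36.3 mm

36.3


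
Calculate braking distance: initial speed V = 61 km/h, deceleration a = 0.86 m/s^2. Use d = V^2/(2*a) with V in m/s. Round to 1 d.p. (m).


Convert speed: V = 61 / 3.6 = 16.9444 m/s
V^2 = 287.1142
d = 287.1142 / (2 * 0.86)
d = 287.1142 / 1.72
d = 166.9 m

166.9


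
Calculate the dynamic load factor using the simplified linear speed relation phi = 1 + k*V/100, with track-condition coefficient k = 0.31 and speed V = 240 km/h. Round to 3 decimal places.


phi = 1 + k * V / 100
phi = 1 + 0.31 * 240 / 100
phi = 1 + 0.744
phi = 1.744

1.744


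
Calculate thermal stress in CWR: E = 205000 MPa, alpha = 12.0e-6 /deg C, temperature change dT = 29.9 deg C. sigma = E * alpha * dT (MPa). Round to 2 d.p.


sigma = E * alpha * dT
sigma = 205000 * 12.0e-6 * 29.9
sigma = 2.46 * 29.9
sigma = 73.55 MPa

73.55


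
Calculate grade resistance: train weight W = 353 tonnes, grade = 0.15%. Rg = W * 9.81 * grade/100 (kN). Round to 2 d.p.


Rg = W * 9.81 * grade / 100
Rg = 353 * 9.81 * 0.15 / 100
Rg = 3462.93 * 0.0015
Rg = 5.19 kN

5.19


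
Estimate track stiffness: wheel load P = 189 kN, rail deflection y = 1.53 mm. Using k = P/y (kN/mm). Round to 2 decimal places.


Track stiffness k = P / y
k = 189 / 1.53
k = 123.53 kN/mm

123.53


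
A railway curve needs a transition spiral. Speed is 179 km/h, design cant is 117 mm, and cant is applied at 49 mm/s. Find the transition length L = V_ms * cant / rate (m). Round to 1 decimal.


Convert speed: V = 179 / 3.6 = 49.7222 m/s
L = 49.7222 * 117 / 49
L = 5817.5 / 49
L = 118.7 m

118.7


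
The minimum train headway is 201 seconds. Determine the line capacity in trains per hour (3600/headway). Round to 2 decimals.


Capacity = 3600 / headway
Capacity = 3600 / 201
Capacity = 17.91 trains/hour

17.91


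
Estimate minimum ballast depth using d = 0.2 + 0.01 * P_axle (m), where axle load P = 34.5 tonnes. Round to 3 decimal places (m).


d = 0.2 + 0.01 * 34.5
d = 0.2 + 0.345
d = 0.545 m

0.545


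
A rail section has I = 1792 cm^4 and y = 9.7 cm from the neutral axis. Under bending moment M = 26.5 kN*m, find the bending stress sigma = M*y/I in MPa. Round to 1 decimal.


Convert units:
M = 26.5 kN*m = 26500000 N*mm
y = 9.7 cm = 97 mm
I = 1792 cm^4 = 17920000 mm^4
sigma = 26500000 * 97 / 17920000
sigma = 143.4 MPa

143.4


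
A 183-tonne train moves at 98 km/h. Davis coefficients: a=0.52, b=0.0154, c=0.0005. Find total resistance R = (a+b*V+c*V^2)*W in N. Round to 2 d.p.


b*V = 0.0154 * 98 = 1.5092
c*V^2 = 0.0005 * 9604 = 4.802
R_per_t = 0.52 + 1.5092 + 4.802 = 6.8312 N/t
R_total = 6.8312 * 183 = 1250.11 N

1250.11


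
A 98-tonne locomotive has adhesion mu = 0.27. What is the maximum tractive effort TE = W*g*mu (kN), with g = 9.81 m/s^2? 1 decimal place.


TE_max = W * g * mu
TE_max = 98 * 9.81 * 0.27
TE_max = 961.38 * 0.27
TE_max = 259.6 kN

259.6


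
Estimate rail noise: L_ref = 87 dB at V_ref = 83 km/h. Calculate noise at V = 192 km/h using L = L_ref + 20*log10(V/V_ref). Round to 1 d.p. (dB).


V/V_ref = 192 / 83 = 2.313253
log10(2.313253) = 0.364223
20 * 0.364223 = 7.2845
L = 87 + 7.2845 = 94.3 dB

94.3


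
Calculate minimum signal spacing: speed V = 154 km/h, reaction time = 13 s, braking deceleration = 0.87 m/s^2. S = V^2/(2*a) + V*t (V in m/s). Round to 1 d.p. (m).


V = 154 / 3.6 = 42.7778 m/s
Braking distance = 42.7778^2 / (2*0.87) = 1051.6887 m
Sighting distance = 42.7778 * 13 = 556.1111 m
S = 1051.6887 + 556.1111 = 1607.8 m

1607.8


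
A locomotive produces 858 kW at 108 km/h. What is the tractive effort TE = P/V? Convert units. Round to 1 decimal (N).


Convert: P = 858 kW = 858000 W
V = 108 / 3.6 = 30.0 m/s
TE = 858000 / 30.0
TE = 28600.0 N

28600.0


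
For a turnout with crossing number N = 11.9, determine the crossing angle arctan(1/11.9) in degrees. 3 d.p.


1/N = 1/11.9 = 0.084034
angle = arctan(0.084034) = 0.083837 rad
angle = 0.083837 * 180/pi = 4.803 degrees

4.803


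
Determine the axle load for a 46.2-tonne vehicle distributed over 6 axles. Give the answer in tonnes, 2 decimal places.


Load per axle = total weight / number of axles
Load = 46.2 / 6
Load = 7.70 tonnes

7.70


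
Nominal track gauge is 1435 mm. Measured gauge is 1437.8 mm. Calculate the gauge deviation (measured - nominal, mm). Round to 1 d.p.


Deviation = measured - nominal
Deviation = 1437.8 - 1435
Deviation = 2.8 mm

2.8


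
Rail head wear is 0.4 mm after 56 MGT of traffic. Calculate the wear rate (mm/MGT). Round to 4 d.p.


Wear rate = total wear / cumulative tonnage
Rate = 0.4 / 56
Rate = 0.0071 mm/MGT

0.0071


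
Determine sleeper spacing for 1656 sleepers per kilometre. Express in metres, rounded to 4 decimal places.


Spacing = 1000 m / number of sleepers
Spacing = 1000 / 1656
Spacing = 0.6039 m

0.6039


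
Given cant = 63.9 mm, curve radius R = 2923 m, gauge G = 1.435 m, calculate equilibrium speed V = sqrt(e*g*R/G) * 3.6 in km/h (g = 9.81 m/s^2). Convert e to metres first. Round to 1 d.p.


Convert cant: e = 63.9 mm = 0.0639 m
V_ms = sqrt(0.0639 * 9.81 * 2923 / 1.435)
V_ms = sqrt(1276.870284) = 35.7333 m/s
V = 35.7333 * 3.6 = 128.6 km/h

128.6


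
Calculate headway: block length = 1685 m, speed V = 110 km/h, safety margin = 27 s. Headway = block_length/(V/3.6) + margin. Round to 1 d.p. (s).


V = 110 / 3.6 = 30.5556 m/s
Block traversal time = 1685 / 30.5556 = 55.1455 s
Headway = 55.1455 + 27
Headway = 82.1 s

82.1


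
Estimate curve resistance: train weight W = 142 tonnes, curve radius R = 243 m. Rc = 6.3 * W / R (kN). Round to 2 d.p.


Rc = 6.3 * W / R
Rc = 6.3 * 142 / 243
Rc = 894.6 / 243
Rc = 3.68 kN

3.68


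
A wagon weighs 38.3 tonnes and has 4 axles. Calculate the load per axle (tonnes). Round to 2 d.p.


Load per axle = total weight / number of axles
Load = 38.3 / 4
Load = 9.58 tonnes

9.58


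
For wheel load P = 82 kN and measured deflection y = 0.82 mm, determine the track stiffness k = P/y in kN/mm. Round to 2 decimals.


Track stiffness k = P / y
k = 82 / 0.82
k = 100.00 kN/mm

100.00


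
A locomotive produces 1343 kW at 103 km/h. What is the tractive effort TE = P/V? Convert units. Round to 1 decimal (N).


Convert: P = 1343 kW = 1343000 W
V = 103 / 3.6 = 28.6111 m/s
TE = 1343000 / 28.6111
TE = 46939.8 N

46939.8


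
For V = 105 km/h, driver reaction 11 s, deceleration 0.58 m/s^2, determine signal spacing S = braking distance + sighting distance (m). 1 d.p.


V = 105 / 3.6 = 29.1667 m/s
Braking distance = 29.1667^2 / (2*0.58) = 733.3573 m
Sighting distance = 29.1667 * 11 = 320.8333 m
S = 733.3573 + 320.8333 = 1054.2 m

1054.2


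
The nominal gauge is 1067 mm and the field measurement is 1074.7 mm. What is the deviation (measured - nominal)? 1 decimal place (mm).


Deviation = measured - nominal
Deviation = 1074.7 - 1067
Deviation = 7.7 mm

7.7


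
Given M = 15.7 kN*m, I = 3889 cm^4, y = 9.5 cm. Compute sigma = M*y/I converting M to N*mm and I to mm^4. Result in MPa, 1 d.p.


Convert units:
M = 15.7 kN*m = 15700000 N*mm
y = 9.5 cm = 95 mm
I = 3889 cm^4 = 38890000 mm^4
sigma = 15700000 * 95 / 38890000
sigma = 38.4 MPa

38.4


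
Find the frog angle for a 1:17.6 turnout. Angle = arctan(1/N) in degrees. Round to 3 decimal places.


1/N = 1/17.6 = 0.056818
angle = arctan(0.056818) = 0.056757 rad
angle = 0.056757 * 180/pi = 3.252 degrees

3.252


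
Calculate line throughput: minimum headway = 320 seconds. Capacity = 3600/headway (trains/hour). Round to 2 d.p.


Capacity = 3600 / headway
Capacity = 3600 / 320
Capacity = 11.25 trains/hour

11.25


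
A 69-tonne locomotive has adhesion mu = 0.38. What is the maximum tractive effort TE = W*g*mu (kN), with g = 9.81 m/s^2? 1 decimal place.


TE_max = W * g * mu
TE_max = 69 * 9.81 * 0.38
TE_max = 676.89 * 0.38
TE_max = 257.2 kN

257.2


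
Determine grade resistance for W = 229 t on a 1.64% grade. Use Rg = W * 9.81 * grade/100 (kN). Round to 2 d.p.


Rg = W * 9.81 * grade / 100
Rg = 229 * 9.81 * 1.64 / 100
Rg = 2246.49 * 0.0164
Rg = 36.84 kN

36.84


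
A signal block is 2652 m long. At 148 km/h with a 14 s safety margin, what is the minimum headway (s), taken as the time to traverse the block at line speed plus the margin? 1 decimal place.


V = 148 / 3.6 = 41.1111 m/s
Block traversal time = 2652 / 41.1111 = 64.5081 s
Headway = 64.5081 + 14
Headway = 78.5 s

78.5


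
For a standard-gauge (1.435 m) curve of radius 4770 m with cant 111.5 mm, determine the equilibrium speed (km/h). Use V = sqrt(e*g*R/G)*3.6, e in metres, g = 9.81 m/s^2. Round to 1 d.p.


Convert cant: e = 111.5 mm = 0.1115 m
V_ms = sqrt(0.1115 * 9.81 * 4770 / 1.435)
V_ms = sqrt(3635.886794) = 60.2983 m/s
V = 60.2983 * 3.6 = 217.1 km/h

217.1


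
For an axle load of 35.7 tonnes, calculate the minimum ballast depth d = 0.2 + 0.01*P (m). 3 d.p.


d = 0.2 + 0.01 * 35.7
d = 0.2 + 0.357
d = 0.557 m

0.557


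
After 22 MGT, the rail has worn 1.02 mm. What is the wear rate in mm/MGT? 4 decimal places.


Wear rate = total wear / cumulative tonnage
Rate = 1.02 / 22
Rate = 0.0464 mm/MGT

0.0464


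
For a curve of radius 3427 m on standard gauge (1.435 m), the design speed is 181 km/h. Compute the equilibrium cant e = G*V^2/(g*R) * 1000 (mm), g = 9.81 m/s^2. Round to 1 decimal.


Convert speed: V = 181 / 3.6 = 50.2778 m/s
Apply formula: e = 1.435 * 50.2778^2 / (9.81 * 3427)
e = 1.435 * 2527.8549 / 33618.87
e = 0.1079 m = 107.9 mm

107.9


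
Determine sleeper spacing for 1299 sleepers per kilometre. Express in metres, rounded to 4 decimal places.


Spacing = 1000 m / number of sleepers
Spacing = 1000 / 1299
Spacing = 0.7698 m

0.7698


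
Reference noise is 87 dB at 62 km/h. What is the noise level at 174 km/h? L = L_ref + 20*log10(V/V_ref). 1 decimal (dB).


V/V_ref = 174 / 62 = 2.806452
log10(2.806452) = 0.448158
20 * 0.448158 = 8.9632
L = 87 + 8.9632 = 96.0 dB

96.0


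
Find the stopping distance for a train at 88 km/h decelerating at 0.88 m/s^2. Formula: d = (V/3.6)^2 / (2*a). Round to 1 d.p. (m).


Convert speed: V = 88 / 3.6 = 24.4444 m/s
V^2 = 597.5309
d = 597.5309 / (2 * 0.88)
d = 597.5309 / 1.76
d = 339.5 m

339.5


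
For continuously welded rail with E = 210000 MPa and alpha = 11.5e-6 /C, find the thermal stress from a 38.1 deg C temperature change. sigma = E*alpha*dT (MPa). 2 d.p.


sigma = E * alpha * dT
sigma = 210000 * 11.5e-6 * 38.1
sigma = 2.415 * 38.1
sigma = 92.01 MPa

92.01


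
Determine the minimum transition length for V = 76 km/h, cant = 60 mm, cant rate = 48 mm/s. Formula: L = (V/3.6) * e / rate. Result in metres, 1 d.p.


Convert speed: V = 76 / 3.6 = 21.1111 m/s
L = 21.1111 * 60 / 48
L = 1266.6667 / 48
L = 26.4 m

26.4


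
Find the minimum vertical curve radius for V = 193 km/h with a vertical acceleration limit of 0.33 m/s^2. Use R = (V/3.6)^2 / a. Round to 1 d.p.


Convert speed: V = 193 / 3.6 = 53.6111 m/s
V^2 = 2874.1512 m^2/s^2
R_v = 2874.1512 / 0.33
R_v = 8709.5 m

8709.5


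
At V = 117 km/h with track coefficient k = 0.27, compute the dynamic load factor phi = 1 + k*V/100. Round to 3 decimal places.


phi = 1 + k * V / 100
phi = 1 + 0.27 * 117 / 100
phi = 1 + 0.3159
phi = 1.316

1.316


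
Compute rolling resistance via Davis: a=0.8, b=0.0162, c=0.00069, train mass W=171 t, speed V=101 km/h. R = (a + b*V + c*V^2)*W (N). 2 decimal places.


b*V = 0.0162 * 101 = 1.6362
c*V^2 = 0.00069 * 10201 = 7.03869
R_per_t = 0.8 + 1.6362 + 7.03869 = 9.47489 N/t
R_total = 9.47489 * 171 = 1620.21 N

1620.21


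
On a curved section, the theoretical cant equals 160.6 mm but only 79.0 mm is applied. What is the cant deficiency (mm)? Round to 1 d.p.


Cant deficiency = equilibrium cant - actual cant
CD = 160.6 - 79.0
CD = 81.6 mm

81.6


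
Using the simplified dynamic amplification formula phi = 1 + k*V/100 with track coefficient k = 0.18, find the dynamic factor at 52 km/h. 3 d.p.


phi = 1 + k * V / 100
phi = 1 + 0.18 * 52 / 100
phi = 1 + 0.0936
phi = 1.094

1.094


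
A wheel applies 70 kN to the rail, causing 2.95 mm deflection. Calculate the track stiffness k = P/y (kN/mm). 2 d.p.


Track stiffness k = P / y
k = 70 / 2.95
k = 23.73 kN/mm

23.73


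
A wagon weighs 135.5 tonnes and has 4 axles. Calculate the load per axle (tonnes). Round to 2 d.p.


Load per axle = total weight / number of axles
Load = 135.5 / 4
Load = 33.88 tonnes

33.88


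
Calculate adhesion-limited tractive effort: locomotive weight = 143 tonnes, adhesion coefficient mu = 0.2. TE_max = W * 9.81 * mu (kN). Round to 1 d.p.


TE_max = W * g * mu
TE_max = 143 * 9.81 * 0.2
TE_max = 1402.83 * 0.2
TE_max = 280.6 kN

280.6


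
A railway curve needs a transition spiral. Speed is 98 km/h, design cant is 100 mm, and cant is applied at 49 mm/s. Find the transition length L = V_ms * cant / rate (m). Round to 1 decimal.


Convert speed: V = 98 / 3.6 = 27.2222 m/s
L = 27.2222 * 100 / 49
L = 2722.2222 / 49
L = 55.6 m

55.6


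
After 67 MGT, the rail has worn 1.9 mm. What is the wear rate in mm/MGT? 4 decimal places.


Wear rate = total wear / cumulative tonnage
Rate = 1.9 / 67
Rate = 0.0284 mm/MGT

0.0284


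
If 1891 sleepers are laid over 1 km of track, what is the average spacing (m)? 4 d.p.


Spacing = 1000 m / number of sleepers
Spacing = 1000 / 1891
Spacing = 0.5288 m

0.5288


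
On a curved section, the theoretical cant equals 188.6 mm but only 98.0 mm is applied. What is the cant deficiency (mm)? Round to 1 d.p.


Cant deficiency = equilibrium cant - actual cant
CD = 188.6 - 98.0
CD = 90.6 mm

90.6


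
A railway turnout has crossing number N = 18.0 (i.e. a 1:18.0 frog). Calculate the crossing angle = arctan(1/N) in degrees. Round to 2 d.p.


1/N = 1/18.0 = 0.055556
angle = arctan(0.055556) = 0.055499 rad
angle = 0.055499 * 180/pi = 3.18 degrees

3.18


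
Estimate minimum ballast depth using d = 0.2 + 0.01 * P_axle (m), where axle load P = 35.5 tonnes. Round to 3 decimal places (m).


d = 0.2 + 0.01 * 35.5
d = 0.2 + 0.355
d = 0.555 m

0.555


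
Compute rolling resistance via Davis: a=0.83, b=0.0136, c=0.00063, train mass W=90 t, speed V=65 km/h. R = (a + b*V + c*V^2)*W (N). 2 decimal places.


b*V = 0.0136 * 65 = 0.884
c*V^2 = 0.00063 * 4225 = 2.66175
R_per_t = 0.83 + 0.884 + 2.66175 = 4.37575 N/t
R_total = 4.37575 * 90 = 393.82 N

393.82


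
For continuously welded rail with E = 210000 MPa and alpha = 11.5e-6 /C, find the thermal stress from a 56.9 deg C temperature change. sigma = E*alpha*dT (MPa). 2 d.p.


sigma = E * alpha * dT
sigma = 210000 * 11.5e-6 * 56.9
sigma = 2.415 * 56.9
sigma = 137.41 MPa

137.41


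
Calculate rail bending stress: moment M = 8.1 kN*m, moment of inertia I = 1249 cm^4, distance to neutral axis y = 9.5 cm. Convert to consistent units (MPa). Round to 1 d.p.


Convert units:
M = 8.1 kN*m = 8100000 N*mm
y = 9.5 cm = 95 mm
I = 1249 cm^4 = 12490000 mm^4
sigma = 8100000 * 95 / 12490000
sigma = 61.6 MPa

61.6


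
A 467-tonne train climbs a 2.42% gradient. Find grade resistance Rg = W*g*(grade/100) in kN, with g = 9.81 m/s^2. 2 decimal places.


Rg = W * 9.81 * grade / 100
Rg = 467 * 9.81 * 2.42 / 100
Rg = 4581.27 * 0.0242
Rg = 110.87 kN

110.87


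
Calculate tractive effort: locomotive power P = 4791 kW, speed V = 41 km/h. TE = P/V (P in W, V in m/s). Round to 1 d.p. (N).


Convert: P = 4791 kW = 4791000 W
V = 41 / 3.6 = 11.3889 m/s
TE = 4791000 / 11.3889
TE = 420673.2 N

420673.2


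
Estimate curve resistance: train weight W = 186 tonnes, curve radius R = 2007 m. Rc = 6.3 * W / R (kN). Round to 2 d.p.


Rc = 6.3 * W / R
Rc = 6.3 * 186 / 2007
Rc = 1171.8 / 2007
Rc = 0.58 kN

0.58


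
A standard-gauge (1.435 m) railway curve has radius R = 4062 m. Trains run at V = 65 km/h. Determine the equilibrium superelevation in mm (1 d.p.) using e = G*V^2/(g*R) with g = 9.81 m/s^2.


Convert speed: V = 65 / 3.6 = 18.0556 m/s
Apply formula: e = 1.435 * 18.0556^2 / (9.81 * 4062)
e = 1.435 * 326.0031 / 39848.22
e = 0.01174 m = 11.7 mm

11.7


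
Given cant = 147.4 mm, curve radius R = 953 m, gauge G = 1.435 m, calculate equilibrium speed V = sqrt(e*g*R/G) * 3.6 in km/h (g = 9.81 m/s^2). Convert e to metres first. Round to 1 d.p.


Convert cant: e = 147.4 mm = 0.1474 m
V_ms = sqrt(0.1474 * 9.81 * 953 / 1.435)
V_ms = sqrt(960.301242) = 30.9887 m/s
V = 30.9887 * 3.6 = 111.6 km/h

111.6


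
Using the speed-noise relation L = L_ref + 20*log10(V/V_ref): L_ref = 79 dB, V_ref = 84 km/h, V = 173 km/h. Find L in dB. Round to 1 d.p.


V/V_ref = 173 / 84 = 2.059524
log10(2.059524) = 0.313767
20 * 0.313767 = 6.2753
L = 79 + 6.2753 = 85.3 dB

85.3


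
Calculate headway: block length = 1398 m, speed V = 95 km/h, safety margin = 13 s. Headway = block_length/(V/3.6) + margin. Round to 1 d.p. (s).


V = 95 / 3.6 = 26.3889 m/s
Block traversal time = 1398 / 26.3889 = 52.9768 s
Headway = 52.9768 + 13
Headway = 66.0 s

66.0


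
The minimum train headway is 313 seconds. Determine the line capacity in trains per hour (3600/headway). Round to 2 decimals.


Capacity = 3600 / headway
Capacity = 3600 / 313
Capacity = 11.50 trains/hour

11.50


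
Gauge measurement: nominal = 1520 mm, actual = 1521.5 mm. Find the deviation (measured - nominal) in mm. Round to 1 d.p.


Deviation = measured - nominal
Deviation = 1521.5 - 1520
Deviation = 1.5 mm

1.5


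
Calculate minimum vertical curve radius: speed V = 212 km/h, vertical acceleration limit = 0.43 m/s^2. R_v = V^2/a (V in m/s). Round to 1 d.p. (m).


Convert speed: V = 212 / 3.6 = 58.8889 m/s
V^2 = 3467.9012 m^2/s^2
R_v = 3467.9012 / 0.43
R_v = 8064.9 m

8064.9


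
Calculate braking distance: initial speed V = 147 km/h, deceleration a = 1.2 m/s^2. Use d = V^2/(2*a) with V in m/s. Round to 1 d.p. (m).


Convert speed: V = 147 / 3.6 = 40.8333 m/s
V^2 = 1667.3611
d = 1667.3611 / (2 * 1.2)
d = 1667.3611 / 2.4
d = 694.7 m

694.7


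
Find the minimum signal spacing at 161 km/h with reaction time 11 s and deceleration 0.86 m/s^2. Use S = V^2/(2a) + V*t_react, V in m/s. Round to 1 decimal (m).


V = 161 / 3.6 = 44.7222 m/s
Braking distance = 44.7222^2 / (2*0.86) = 1162.8356 m
Sighting distance = 44.7222 * 11 = 491.9444 m
S = 1162.8356 + 491.9444 = 1654.8 m

1654.8


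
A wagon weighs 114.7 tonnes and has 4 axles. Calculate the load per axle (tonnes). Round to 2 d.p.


Load per axle = total weight / number of axles
Load = 114.7 / 4
Load = 28.68 tonnes

28.68


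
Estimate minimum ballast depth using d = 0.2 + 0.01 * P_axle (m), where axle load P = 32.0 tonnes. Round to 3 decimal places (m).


d = 0.2 + 0.01 * 32.0
d = 0.2 + 0.32
d = 0.520 m

0.520


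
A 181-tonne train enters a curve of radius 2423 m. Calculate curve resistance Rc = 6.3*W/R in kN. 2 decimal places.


Rc = 6.3 * W / R
Rc = 6.3 * 181 / 2423
Rc = 1140.3 / 2423
Rc = 0.47 kN

0.47


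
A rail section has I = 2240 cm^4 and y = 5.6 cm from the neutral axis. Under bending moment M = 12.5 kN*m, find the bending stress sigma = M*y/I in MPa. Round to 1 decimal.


Convert units:
M = 12.5 kN*m = 12500000 N*mm
y = 5.6 cm = 56 mm
I = 2240 cm^4 = 22400000 mm^4
sigma = 12500000 * 56 / 22400000
sigma = 31.3 MPa

31.3


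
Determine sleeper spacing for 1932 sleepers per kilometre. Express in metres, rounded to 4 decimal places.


Spacing = 1000 m / number of sleepers
Spacing = 1000 / 1932
Spacing = 0.5176 m

0.5176


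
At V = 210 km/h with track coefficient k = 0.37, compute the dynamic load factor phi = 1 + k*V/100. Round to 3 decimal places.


phi = 1 + k * V / 100
phi = 1 + 0.37 * 210 / 100
phi = 1 + 0.777
phi = 1.777

1.777


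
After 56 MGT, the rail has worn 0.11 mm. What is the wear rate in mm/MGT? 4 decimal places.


Wear rate = total wear / cumulative tonnage
Rate = 0.11 / 56
Rate = 0.0020 mm/MGT

0.0020


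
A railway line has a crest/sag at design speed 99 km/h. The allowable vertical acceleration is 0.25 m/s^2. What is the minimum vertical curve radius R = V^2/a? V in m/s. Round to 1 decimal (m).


Convert speed: V = 99 / 3.6 = 27.5 m/s
V^2 = 756.25 m^2/s^2
R_v = 756.25 / 0.25
R_v = 3025.0 m

3025.0


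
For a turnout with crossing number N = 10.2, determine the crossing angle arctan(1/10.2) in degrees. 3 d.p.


1/N = 1/10.2 = 0.098039
angle = arctan(0.098039) = 0.097727 rad
angle = 0.097727 * 180/pi = 5.599 degrees

5.599


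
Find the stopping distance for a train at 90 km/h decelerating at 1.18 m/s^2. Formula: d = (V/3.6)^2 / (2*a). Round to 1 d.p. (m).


Convert speed: V = 90 / 3.6 = 25.0 m/s
V^2 = 625.0
d = 625.0 / (2 * 1.18)
d = 625.0 / 2.36
d = 264.8 m

264.8


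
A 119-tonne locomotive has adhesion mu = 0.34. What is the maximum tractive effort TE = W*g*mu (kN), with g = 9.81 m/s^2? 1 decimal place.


TE_max = W * g * mu
TE_max = 119 * 9.81 * 0.34
TE_max = 1167.39 * 0.34
TE_max = 396.9 kN

396.9


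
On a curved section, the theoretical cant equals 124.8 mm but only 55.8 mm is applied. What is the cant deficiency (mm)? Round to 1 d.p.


Cant deficiency = equilibrium cant - actual cant
CD = 124.8 - 55.8
CD = 69.0 mm

69.0


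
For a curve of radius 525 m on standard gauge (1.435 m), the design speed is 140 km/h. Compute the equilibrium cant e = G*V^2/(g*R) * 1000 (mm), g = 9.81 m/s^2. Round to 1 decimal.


Convert speed: V = 140 / 3.6 = 38.8889 m/s
Apply formula: e = 1.435 * 38.8889^2 / (9.81 * 525)
e = 1.435 * 1512.3457 / 5150.25
e = 0.421381 m = 421.4 mm

421.4


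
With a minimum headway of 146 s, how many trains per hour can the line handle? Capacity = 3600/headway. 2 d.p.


Capacity = 3600 / headway
Capacity = 3600 / 146
Capacity = 24.66 trains/hour

24.66


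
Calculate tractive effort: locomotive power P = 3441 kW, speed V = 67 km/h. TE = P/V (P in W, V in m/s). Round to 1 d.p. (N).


Convert: P = 3441 kW = 3441000 W
V = 67 / 3.6 = 18.6111 m/s
TE = 3441000 / 18.6111
TE = 184889.6 N

184889.6


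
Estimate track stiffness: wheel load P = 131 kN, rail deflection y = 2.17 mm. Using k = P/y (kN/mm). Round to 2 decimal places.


Track stiffness k = P / y
k = 131 / 2.17
k = 60.37 kN/mm

60.37


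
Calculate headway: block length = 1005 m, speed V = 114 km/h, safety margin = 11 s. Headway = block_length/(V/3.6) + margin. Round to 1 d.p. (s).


V = 114 / 3.6 = 31.6667 m/s
Block traversal time = 1005 / 31.6667 = 31.7368 s
Headway = 31.7368 + 11
Headway = 42.7 s

42.7


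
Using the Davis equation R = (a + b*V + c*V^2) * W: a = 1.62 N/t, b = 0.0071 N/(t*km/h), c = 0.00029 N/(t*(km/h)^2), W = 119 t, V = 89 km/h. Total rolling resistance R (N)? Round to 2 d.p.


b*V = 0.0071 * 89 = 0.6319
c*V^2 = 0.00029 * 7921 = 2.29709
R_per_t = 1.62 + 0.6319 + 2.29709 = 4.54899 N/t
R_total = 4.54899 * 119 = 541.33 N

541.33


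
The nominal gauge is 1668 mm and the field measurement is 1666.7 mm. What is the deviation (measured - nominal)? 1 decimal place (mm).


Deviation = measured - nominal
Deviation = 1666.7 - 1668
Deviation = -1.3 mm

-1.3


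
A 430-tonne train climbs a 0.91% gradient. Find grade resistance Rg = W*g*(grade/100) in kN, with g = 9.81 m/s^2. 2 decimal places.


Rg = W * 9.81 * grade / 100
Rg = 430 * 9.81 * 0.91 / 100
Rg = 4218.3 * 0.0091
Rg = 38.39 kN

38.39


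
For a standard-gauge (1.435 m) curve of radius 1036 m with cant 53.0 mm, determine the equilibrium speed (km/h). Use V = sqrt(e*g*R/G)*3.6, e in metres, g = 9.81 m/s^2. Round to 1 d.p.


Convert cant: e = 53.0 mm = 0.0530 m
V_ms = sqrt(0.0530 * 9.81 * 1036 / 1.435)
V_ms = sqrt(375.364098) = 19.3743 m/s
V = 19.3743 * 3.6 = 69.7 km/h

69.7


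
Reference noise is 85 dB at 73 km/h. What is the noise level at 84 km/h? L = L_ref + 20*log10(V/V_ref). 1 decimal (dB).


V/V_ref = 84 / 73 = 1.150685
log10(1.150685) = 0.060956
20 * 0.060956 = 1.2191
L = 85 + 1.2191 = 86.2 dB

86.2


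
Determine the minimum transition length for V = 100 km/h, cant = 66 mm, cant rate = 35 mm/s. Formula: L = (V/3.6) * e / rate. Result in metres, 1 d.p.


Convert speed: V = 100 / 3.6 = 27.7778 m/s
L = 27.7778 * 66 / 35
L = 1833.3333 / 35
L = 52.4 m

52.4


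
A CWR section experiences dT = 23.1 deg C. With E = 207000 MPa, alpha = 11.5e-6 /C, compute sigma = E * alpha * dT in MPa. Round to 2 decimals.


sigma = E * alpha * dT
sigma = 207000 * 11.5e-6 * 23.1
sigma = 2.3805 * 23.1
sigma = 54.99 MPa

54.99


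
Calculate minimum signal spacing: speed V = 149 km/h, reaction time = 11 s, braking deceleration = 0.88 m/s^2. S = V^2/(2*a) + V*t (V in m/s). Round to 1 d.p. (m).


V = 149 / 3.6 = 41.3889 m/s
Braking distance = 41.3889^2 / (2*0.88) = 973.3183 m
Sighting distance = 41.3889 * 11 = 455.2778 m
S = 973.3183 + 455.2778 = 1428.6 m

1428.6


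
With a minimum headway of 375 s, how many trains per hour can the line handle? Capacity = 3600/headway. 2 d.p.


Capacity = 3600 / headway
Capacity = 3600 / 375
Capacity = 9.60 trains/hour

9.60


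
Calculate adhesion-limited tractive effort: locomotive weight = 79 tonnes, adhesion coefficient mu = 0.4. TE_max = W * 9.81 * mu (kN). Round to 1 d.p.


TE_max = W * g * mu
TE_max = 79 * 9.81 * 0.4
TE_max = 774.99 * 0.4
TE_max = 310.0 kN

310.0


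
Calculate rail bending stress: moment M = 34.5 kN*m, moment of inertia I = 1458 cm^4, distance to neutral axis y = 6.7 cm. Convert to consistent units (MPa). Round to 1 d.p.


Convert units:
M = 34.5 kN*m = 34500000 N*mm
y = 6.7 cm = 67 mm
I = 1458 cm^4 = 14580000 mm^4
sigma = 34500000 * 67 / 14580000
sigma = 158.5 MPa

158.5


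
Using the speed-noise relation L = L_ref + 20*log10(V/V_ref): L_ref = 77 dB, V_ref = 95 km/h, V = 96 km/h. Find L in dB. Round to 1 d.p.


V/V_ref = 96 / 95 = 1.010526
log10(1.010526) = 0.004548
20 * 0.004548 = 0.091
L = 77 + 0.091 = 77.1 dB

77.1


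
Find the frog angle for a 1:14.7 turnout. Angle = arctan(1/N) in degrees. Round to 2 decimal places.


1/N = 1/14.7 = 0.068027
angle = arctan(0.068027) = 0.067923 rad
angle = 0.067923 * 180/pi = 3.89 degrees

3.89


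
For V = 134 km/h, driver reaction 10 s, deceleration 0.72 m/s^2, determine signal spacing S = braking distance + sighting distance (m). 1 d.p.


V = 134 / 3.6 = 37.2222 m/s
Braking distance = 37.2222^2 / (2*0.72) = 962.1485 m
Sighting distance = 37.2222 * 10 = 372.2222 m
S = 962.1485 + 372.2222 = 1334.4 m

1334.4


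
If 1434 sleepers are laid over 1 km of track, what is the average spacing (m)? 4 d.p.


Spacing = 1000 m / number of sleepers
Spacing = 1000 / 1434
Spacing = 0.6974 m

0.6974


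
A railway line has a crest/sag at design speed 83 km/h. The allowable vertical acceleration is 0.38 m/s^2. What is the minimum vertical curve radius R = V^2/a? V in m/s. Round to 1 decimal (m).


Convert speed: V = 83 / 3.6 = 23.0556 m/s
V^2 = 531.5586 m^2/s^2
R_v = 531.5586 / 0.38
R_v = 1398.8 m

1398.8


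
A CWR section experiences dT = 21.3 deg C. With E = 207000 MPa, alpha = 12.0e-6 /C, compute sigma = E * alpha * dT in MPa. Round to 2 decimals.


sigma = E * alpha * dT
sigma = 207000 * 12.0e-6 * 21.3
sigma = 2.484 * 21.3
sigma = 52.91 MPa

52.91


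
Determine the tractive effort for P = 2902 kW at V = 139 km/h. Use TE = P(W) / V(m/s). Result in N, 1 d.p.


Convert: P = 2902 kW = 2902000 W
V = 139 / 3.6 = 38.6111 m/s
TE = 2902000 / 38.6111
TE = 75159.7 N

75159.7


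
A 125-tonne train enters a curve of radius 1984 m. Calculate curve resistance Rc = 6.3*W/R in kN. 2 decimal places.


Rc = 6.3 * W / R
Rc = 6.3 * 125 / 1984
Rc = 787.5 / 1984
Rc = 0.40 kN

0.40


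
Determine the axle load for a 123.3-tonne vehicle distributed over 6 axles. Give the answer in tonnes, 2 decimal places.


Load per axle = total weight / number of axles
Load = 123.3 / 6
Load = 20.55 tonnes

20.55


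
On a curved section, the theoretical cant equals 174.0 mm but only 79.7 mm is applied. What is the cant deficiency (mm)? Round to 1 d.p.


Cant deficiency = equilibrium cant - actual cant
CD = 174.0 - 79.7
CD = 94.3 mm

94.3


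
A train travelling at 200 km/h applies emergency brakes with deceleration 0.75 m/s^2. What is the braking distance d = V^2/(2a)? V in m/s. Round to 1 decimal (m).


Convert speed: V = 200 / 3.6 = 55.5556 m/s
V^2 = 3086.4198
d = 3086.4198 / (2 * 0.75)
d = 3086.4198 / 1.5
d = 2057.6 m

2057.6


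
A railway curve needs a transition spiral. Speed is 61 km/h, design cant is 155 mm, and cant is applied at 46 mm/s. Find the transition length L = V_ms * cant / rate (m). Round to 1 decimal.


Convert speed: V = 61 / 3.6 = 16.9444 m/s
L = 16.9444 * 155 / 46
L = 2626.3889 / 46
L = 57.1 m

57.1


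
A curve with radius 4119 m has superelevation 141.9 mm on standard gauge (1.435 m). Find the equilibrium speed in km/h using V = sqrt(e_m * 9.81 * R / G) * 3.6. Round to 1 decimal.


Convert cant: e = 141.9 mm = 0.1419 m
V_ms = sqrt(0.1419 * 9.81 * 4119 / 1.435)
V_ms = sqrt(3995.685464) = 63.2114 m/s
V = 63.2114 * 3.6 = 227.6 km/h

227.6


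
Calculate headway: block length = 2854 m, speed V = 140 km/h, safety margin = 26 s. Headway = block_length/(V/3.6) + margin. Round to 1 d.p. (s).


V = 140 / 3.6 = 38.8889 m/s
Block traversal time = 2854 / 38.8889 = 73.3886 s
Headway = 73.3886 + 26
Headway = 99.4 s

99.4


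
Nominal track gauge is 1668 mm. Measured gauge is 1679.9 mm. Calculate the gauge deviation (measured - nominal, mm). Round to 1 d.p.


Deviation = measured - nominal
Deviation = 1679.9 - 1668
Deviation = 11.9 mm

11.9


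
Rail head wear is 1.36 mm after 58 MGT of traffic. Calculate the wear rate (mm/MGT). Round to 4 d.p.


Wear rate = total wear / cumulative tonnage
Rate = 1.36 / 58
Rate = 0.0234 mm/MGT

0.0234


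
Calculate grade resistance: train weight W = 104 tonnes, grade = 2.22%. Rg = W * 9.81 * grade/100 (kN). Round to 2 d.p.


Rg = W * 9.81 * grade / 100
Rg = 104 * 9.81 * 2.22 / 100
Rg = 1020.24 * 0.0222
Rg = 22.65 kN

22.65


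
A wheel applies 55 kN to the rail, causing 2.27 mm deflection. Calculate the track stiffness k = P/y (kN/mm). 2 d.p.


Track stiffness k = P / y
k = 55 / 2.27
k = 24.23 kN/mm

24.23


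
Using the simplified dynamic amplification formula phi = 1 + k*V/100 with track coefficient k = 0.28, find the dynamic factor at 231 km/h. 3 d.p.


phi = 1 + k * V / 100
phi = 1 + 0.28 * 231 / 100
phi = 1 + 0.6468
phi = 1.647

1.647


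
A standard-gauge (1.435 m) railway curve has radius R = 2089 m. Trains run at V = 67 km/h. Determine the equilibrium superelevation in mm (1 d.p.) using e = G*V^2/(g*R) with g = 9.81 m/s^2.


Convert speed: V = 67 / 3.6 = 18.6111 m/s
Apply formula: e = 1.435 * 18.6111^2 / (9.81 * 2089)
e = 1.435 * 346.3735 / 20493.09
e = 0.024254 m = 24.3 mm

24.3


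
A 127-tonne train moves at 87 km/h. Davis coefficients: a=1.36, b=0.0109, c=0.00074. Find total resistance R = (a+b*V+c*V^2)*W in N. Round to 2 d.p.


b*V = 0.0109 * 87 = 0.9483
c*V^2 = 0.00074 * 7569 = 5.60106
R_per_t = 1.36 + 0.9483 + 5.60106 = 7.90936 N/t
R_total = 7.90936 * 127 = 1004.49 N

1004.49


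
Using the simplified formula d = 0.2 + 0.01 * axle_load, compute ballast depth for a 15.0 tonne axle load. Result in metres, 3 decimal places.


d = 0.2 + 0.01 * 15.0
d = 0.2 + 0.15
d = 0.350 m

0.350


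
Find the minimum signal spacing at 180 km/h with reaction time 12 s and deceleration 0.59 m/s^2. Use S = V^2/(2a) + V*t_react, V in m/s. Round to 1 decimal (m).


V = 180 / 3.6 = 50.0 m/s
Braking distance = 50.0^2 / (2*0.59) = 2118.6441 m
Sighting distance = 50.0 * 12 = 600.0 m
S = 2118.6441 + 600.0 = 2718.6 m

2718.6


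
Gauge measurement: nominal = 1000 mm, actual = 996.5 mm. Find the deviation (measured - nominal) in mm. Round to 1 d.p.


Deviation = measured - nominal
Deviation = 996.5 - 1000
Deviation = -3.5 mm

-3.5


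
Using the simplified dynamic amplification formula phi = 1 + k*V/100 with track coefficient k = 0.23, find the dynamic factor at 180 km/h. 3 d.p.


phi = 1 + k * V / 100
phi = 1 + 0.23 * 180 / 100
phi = 1 + 0.414
phi = 1.414

1.414


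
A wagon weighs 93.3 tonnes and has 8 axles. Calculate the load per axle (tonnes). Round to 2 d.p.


Load per axle = total weight / number of axles
Load = 93.3 / 8
Load = 11.66 tonnes

11.66


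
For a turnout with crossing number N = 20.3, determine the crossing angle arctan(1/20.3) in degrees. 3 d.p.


1/N = 1/20.3 = 0.049261
angle = arctan(0.049261) = 0.049221 rad
angle = 0.049221 * 180/pi = 2.820 degrees

2.820
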